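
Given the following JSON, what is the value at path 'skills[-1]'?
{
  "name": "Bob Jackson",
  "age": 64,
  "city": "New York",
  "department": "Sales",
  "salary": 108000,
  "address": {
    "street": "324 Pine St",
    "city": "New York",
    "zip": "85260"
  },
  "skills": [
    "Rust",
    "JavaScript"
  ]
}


Query: skills[-1]
Path: skills -> last element
Value: JavaScript

JavaScript


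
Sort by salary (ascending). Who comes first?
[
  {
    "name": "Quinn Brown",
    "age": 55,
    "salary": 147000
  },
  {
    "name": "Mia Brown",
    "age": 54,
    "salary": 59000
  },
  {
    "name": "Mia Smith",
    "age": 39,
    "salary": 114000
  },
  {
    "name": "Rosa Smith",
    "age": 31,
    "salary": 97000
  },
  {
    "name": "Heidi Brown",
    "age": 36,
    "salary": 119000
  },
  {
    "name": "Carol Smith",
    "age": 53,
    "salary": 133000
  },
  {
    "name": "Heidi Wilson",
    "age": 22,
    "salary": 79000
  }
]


Sort by: salary (ascending)

Sorted order:
  1. Mia Brown (salary = 59000)
  2. Heidi Wilson (salary = 79000)
  3. Rosa Smith (salary = 97000)
  4. Mia Smith (salary = 114000)
  5. Heidi Brown (salary = 119000)
  6. Carol Smith (salary = 133000)
  7. Quinn Brown (salary = 147000)

First: Mia Brown

Mia Brown


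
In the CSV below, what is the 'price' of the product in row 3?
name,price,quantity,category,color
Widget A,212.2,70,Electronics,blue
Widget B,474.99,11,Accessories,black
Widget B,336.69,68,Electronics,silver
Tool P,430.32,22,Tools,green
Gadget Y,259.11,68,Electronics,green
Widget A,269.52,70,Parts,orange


Query: Row 3 ('Widget B'), column 'price'
Value: 336.69

336.69


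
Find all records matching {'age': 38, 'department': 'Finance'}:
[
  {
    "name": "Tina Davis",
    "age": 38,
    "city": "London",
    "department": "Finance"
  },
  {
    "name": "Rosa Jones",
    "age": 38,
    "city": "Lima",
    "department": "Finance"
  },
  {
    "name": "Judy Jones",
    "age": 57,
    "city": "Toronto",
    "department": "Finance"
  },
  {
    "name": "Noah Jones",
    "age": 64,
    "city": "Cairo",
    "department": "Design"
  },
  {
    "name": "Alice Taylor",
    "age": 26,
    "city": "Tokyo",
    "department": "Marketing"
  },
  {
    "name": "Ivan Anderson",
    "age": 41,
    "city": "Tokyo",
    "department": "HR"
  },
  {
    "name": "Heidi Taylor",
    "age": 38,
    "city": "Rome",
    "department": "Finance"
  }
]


Search criteria: {'age': 38, 'department': 'Finance'}

Checking 7 records:
  Tina Davis: {age: 38, department: Finance} <-- MATCH
  Rosa Jones: {age: 38, department: Finance} <-- MATCH
  Judy Jones: {age: 57, department: Finance}
  Noah Jones: {age: 64, department: Design}
  Alice Taylor: {age: 26, department: Marketing}
  Ivan Anderson: {age: 41, department: HR}
  Heidi Taylor: {age: 38, department: Finance} <-- MATCH

Matches: ["Tina Davis", "Rosa Jones", "Heidi Taylor"]

["Tina Davis", "Rosa Jones", "Heidi Taylor"]


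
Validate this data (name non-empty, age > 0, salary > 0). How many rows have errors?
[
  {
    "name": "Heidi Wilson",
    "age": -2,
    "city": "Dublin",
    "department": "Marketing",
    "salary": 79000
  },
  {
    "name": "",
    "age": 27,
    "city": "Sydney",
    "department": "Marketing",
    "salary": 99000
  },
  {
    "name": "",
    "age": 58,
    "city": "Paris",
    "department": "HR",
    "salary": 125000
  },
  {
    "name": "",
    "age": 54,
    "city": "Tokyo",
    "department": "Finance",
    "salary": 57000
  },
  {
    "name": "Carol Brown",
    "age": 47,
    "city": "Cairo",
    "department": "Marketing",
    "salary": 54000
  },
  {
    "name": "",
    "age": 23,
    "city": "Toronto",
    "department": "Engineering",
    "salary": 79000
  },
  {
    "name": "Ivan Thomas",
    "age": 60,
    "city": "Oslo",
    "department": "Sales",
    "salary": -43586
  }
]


Validating 7 records:
Rules: name non-empty, age > 0, salary > 0

  Row 1 (Heidi Wilson): negative age: -2
  Row 2 (???): empty name
  Row 3 (???): empty name
  Row 4 (???): empty name
  Row 5 (Carol Brown): OK
  Row 6 (???): empty name
  Row 7 (Ivan Thomas): negative salary: -43586

Total errors: 6

6 errors


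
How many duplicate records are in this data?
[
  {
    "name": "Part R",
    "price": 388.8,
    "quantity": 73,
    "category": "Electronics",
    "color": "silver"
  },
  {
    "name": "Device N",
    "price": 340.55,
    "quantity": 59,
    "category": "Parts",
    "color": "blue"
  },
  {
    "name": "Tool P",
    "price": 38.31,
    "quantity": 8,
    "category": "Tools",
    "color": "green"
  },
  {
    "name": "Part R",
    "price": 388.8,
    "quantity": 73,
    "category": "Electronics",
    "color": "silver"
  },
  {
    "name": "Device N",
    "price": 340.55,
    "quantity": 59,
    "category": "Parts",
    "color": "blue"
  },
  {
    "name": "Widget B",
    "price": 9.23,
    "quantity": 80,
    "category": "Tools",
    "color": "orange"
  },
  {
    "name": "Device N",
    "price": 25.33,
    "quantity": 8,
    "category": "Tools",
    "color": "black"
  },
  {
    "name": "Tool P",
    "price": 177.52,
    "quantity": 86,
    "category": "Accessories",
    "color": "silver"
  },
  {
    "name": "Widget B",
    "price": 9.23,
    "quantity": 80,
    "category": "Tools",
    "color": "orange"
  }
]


Checking 9 records for duplicates:

  Row 1: Part R ($388.8, qty 73)
  Row 2: Device N ($340.55, qty 59)
  Row 3: Tool P ($38.31, qty 8)
  Row 4: Part R ($388.8, qty 73) <-- DUPLICATE
  Row 5: Device N ($340.55, qty 59) <-- DUPLICATE
  Row 6: Widget B ($9.23, qty 80)
  Row 7: Device N ($25.33, qty 8)
  Row 8: Tool P ($177.52, qty 86)
  Row 9: Widget B ($9.23, qty 80) <-- DUPLICATE

Duplicates found: 3
Unique records: 6

3 duplicates, 6 unique


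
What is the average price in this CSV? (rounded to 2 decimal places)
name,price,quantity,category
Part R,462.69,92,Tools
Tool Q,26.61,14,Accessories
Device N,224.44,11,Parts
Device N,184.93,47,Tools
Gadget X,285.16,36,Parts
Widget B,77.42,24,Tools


Computing average price:
Values: [462.69, 26.61, 224.44, 184.93, 285.16, 77.42]
Sum = 1261.25
Count = 6
Average = 1261.25/6 ≈ 210.21 (rounded to 2 decimal places)

210.21


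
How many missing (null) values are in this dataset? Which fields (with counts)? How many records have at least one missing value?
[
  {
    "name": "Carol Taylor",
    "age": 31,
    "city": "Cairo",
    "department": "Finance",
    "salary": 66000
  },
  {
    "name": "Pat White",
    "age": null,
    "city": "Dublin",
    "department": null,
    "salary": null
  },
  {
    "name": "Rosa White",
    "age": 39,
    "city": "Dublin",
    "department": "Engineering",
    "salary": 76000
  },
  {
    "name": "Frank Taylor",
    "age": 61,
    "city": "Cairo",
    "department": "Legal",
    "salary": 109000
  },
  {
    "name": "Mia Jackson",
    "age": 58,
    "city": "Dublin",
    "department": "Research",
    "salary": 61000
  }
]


Checking for missing (null) values in 5 records:

  Carol Taylor: complete
  Pat White: age, department, salary
  Rosa White: complete
  Frank Taylor: complete
  Mia Jackson: complete

Per field:
  name: 0 missing
  age: 1 missing
  city: 0 missing
  department: 1 missing
  salary: 1 missing

Total missing values: 3
Records with any missing: 1

3 missing values (age: 1, department: 1, salary: 1); 1 incomplete records


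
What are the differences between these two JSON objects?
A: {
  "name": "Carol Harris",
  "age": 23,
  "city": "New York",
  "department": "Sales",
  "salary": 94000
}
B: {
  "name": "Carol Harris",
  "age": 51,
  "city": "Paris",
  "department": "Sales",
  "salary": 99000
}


Comparing each field (in key order):
  name: same
  age: DIFFERENT
  city: DIFFERENT
  department: same
  salary: DIFFERENT
Differences:
  age: 23 -> 51
  city: New York -> Paris
  salary: 94000 -> 99000

3 field(s) changed

3 changes: age, city, salary


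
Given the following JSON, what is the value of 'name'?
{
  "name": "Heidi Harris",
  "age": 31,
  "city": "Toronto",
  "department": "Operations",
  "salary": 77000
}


Looking up field 'name'
Value: Heidi Harris

Heidi Harris


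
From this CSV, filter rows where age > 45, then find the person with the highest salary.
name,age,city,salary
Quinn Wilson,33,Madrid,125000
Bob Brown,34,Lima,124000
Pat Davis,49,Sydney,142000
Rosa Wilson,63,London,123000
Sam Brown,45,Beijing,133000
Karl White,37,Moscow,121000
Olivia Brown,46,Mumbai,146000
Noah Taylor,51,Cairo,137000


Filter: age > 45
Sort by: salary (descending)

Filtered records (4):
  Olivia Brown, age 46, salary $146000
  Pat Davis, age 49, salary $142000
  Noah Taylor, age 51, salary $137000
  Rosa Wilson, age 63, salary $123000

Highest salary: Olivia Brown ($146000)

Olivia Brown


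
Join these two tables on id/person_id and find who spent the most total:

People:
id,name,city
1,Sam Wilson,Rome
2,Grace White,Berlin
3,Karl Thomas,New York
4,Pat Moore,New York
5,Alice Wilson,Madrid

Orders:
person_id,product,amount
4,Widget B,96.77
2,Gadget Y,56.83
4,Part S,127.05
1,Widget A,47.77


Join on: people.id = orders.person_id

Joined rows:
  Pat Moore (New York) bought Widget B for $96.77
  Grace White (Berlin) bought Gadget Y for $56.83
  Pat Moore (New York) bought Part S for $127.05
  Sam Wilson (Rome) bought Widget A for $47.77

Total per person:
  Pat Moore: $223.82
  Grace White: $56.83
  Sam Wilson: $47.77

Top spender: Pat Moore ($223.82)

Pat Moore ($223.82)


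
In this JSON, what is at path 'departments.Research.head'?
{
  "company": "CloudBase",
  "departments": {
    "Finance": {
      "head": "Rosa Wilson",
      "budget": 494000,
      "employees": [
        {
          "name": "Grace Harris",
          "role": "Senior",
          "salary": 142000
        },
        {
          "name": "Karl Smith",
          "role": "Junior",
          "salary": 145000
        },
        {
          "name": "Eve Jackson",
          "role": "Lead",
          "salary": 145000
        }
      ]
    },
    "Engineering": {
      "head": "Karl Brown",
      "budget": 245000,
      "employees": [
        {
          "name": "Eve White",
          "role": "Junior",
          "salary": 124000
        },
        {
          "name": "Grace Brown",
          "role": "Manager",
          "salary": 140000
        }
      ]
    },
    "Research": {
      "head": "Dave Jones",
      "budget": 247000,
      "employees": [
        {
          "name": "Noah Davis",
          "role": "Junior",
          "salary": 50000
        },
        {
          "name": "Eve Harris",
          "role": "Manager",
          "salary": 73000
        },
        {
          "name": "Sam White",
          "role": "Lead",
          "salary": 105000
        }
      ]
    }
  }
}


Path: departments.Research.head

Navigate:
  -> departments
  -> Research
  -> head = 'Dave Jones'

Dave Jones


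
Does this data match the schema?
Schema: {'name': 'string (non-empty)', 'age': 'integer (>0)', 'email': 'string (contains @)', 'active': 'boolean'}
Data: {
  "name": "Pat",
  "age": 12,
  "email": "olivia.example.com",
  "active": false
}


Validating each field against schema:
  name: OK (non-empty string)
  age: OK (positive integer)
  email: FAIL ("olivia.example.com" does not contain @)
  active: OK (boolean)

Result: INVALID (1 error: email)

INVALID (1 error: email)


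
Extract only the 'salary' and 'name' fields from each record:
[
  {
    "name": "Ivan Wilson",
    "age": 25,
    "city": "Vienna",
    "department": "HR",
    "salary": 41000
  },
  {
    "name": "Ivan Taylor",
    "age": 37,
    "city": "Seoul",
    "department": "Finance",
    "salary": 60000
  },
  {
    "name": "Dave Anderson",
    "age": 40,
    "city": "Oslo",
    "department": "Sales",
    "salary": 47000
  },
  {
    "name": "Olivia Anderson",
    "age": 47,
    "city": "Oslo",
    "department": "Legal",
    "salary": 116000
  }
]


Original: 4 records with fields: name, age, city, department, salary
Keep: ['salary', 'name']
Drop: ['age', 'city', 'department']
Result: 4 records, 2 fields each

[
  {
    "salary": 41000,
    "name": "Ivan Wilson"
  },
  {
    "salary": 60000,
    "name": "Ivan Taylor"
  },
  {
    "salary": 47000,
    "name": "Dave Anderson"
  },
  {
    "salary": 116000,
    "name": "Olivia Anderson"
  }
]


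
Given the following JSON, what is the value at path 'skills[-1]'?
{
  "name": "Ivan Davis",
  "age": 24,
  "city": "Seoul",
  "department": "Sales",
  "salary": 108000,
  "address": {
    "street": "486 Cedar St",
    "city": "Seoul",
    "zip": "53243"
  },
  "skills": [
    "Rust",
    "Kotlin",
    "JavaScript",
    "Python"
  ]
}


Query: skills[-1]
Path: skills -> last element
Value: Python

Python


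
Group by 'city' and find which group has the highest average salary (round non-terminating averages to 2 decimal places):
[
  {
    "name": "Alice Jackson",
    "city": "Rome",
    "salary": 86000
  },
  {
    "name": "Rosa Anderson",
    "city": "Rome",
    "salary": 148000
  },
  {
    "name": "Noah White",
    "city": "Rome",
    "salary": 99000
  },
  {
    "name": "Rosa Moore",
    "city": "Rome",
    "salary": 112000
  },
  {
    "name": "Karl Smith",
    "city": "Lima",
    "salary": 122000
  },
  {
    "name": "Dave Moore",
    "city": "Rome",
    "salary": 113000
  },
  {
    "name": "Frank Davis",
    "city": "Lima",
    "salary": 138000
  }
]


Group by: city

Groups:
  Lima: 2 people, avg salary = 260000/2 = $130000
  Rome: 5 people, avg salary = 558000/5 = $111600

Highest average salary: Lima ($130000)

Lima ($130000)


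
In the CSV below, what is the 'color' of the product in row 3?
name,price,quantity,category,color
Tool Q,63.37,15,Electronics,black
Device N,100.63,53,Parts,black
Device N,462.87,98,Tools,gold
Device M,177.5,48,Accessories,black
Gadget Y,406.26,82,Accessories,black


Query: Row 3 ('Device N'), column 'color'
Value: gold

gold


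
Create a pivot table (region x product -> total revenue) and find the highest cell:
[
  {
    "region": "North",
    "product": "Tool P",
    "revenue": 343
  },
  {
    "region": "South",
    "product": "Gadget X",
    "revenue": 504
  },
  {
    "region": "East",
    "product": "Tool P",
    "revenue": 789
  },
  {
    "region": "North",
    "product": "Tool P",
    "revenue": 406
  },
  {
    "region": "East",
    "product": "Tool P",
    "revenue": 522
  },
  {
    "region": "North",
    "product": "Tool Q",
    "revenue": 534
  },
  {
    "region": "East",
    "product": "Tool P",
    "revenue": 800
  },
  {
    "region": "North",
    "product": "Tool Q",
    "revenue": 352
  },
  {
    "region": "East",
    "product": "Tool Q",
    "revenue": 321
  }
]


Pivot: region (rows) x product (columns) -> total revenue

     Gadget X      Tool P        Tool Q      
East             0          2111           321  
North            0           749           886  
South          504             0             0  

Highest: East / Tool P = $2111

East / Tool P = $2111


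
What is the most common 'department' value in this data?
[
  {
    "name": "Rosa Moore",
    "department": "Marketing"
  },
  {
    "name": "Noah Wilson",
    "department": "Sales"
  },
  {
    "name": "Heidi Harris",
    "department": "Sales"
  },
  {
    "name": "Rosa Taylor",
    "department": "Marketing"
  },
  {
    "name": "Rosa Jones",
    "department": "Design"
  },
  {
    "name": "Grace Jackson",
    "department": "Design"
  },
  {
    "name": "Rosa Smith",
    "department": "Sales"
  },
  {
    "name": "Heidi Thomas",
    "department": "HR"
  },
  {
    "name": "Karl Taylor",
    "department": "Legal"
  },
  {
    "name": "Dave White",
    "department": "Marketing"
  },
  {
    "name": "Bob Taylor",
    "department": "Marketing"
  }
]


Counting 'department' values across 11 records:

  Marketing: 4 ####
  Sales: 3 ###
  Design: 2 ##
  HR: 1 #
  Legal: 1 #

Most common: Marketing (4 times)

Marketing (4 times)


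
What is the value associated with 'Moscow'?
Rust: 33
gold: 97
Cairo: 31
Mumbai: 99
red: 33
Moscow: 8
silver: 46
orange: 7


Looking up key 'Moscow'
Value: 8

8


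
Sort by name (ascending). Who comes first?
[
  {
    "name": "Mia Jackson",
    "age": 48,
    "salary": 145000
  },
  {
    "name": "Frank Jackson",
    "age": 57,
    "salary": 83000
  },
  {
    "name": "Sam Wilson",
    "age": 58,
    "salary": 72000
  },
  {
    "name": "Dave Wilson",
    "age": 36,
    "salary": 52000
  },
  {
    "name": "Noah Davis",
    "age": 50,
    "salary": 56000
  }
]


Sort by: name (ascending)

Sorted order:
  1. Dave Wilson (name = Dave Wilson)
  2. Frank Jackson (name = Frank Jackson)
  3. Mia Jackson (name = Mia Jackson)
  4. Noah Davis (name = Noah Davis)
  5. Sam Wilson (name = Sam Wilson)

First: Dave Wilson

Dave Wilson


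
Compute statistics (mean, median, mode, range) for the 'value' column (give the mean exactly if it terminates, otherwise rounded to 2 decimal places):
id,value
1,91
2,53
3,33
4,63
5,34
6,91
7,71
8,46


Data: [91, 53, 33, 63, 34, 91, 71, 46]
Count: 8
Sum: 482
Mean: 482/8 = 60.25
Sorted: [33, 34, 46, 53, 63, 71, 91, 91]
Median: 58.0
Mode: 91 (2 times)
Range: 91 - 33 = 58
Min: 33, Max: 91

mean=60.25, median=58.0, mode=91, range=58


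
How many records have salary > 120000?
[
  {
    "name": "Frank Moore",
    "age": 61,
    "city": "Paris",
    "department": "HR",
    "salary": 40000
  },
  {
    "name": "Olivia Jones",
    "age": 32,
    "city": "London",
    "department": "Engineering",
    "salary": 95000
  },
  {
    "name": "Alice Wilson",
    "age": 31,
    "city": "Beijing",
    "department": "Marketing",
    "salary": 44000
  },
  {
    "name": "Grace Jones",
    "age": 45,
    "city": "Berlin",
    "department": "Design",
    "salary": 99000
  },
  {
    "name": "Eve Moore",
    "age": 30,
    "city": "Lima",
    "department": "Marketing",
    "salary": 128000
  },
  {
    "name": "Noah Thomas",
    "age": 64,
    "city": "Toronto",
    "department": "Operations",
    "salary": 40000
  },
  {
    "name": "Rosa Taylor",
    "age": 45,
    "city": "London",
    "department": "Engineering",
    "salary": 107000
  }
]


Data: 7 records
Condition: salary > 120000

Checking each record:
  Frank Moore: 40000
  Olivia Jones: 95000
  Alice Wilson: 44000
  Grace Jones: 99000
  Eve Moore: 128000 MATCH
  Noah Thomas: 40000
  Rosa Taylor: 107000

Count: 1

1


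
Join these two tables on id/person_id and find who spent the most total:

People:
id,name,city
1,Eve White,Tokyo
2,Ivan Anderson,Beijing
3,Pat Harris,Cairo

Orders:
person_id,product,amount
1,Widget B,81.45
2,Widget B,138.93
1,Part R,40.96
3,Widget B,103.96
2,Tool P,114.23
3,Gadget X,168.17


Join on: people.id = orders.person_id

Joined rows:
  Eve White (Tokyo) bought Widget B for $81.45
  Ivan Anderson (Beijing) bought Widget B for $138.93
  Eve White (Tokyo) bought Part R for $40.96
  Pat Harris (Cairo) bought Widget B for $103.96
  Ivan Anderson (Beijing) bought Tool P for $114.23
  Pat Harris (Cairo) bought Gadget X for $168.17

Total per person:
  Pat Harris: $272.13
  Ivan Anderson: $253.16
  Eve White: $122.41

Top spender: Pat Harris ($272.13)

Pat Harris ($272.13)


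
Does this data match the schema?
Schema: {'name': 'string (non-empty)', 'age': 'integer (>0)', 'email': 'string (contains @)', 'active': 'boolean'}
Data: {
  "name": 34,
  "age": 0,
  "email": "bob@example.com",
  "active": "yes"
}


Validating each field against schema:
  name: FAIL (34 is not a string)
  age: FAIL (0 is not > 0)
  email: OK (string with @)
  active: FAIL ("yes" is not a boolean)

Result: INVALID (3 errors: name, age, active)

INVALID (3 errors: name, age, active)


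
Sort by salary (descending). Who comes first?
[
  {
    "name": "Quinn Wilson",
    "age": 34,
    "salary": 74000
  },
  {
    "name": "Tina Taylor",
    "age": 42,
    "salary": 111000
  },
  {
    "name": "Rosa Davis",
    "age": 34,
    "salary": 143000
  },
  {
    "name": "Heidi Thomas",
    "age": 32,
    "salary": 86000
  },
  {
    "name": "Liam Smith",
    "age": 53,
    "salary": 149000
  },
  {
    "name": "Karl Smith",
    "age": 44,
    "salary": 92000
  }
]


Sort by: salary (descending)

Sorted order:
  1. Liam Smith (salary = 149000)
  2. Rosa Davis (salary = 143000)
  3. Tina Taylor (salary = 111000)
  4. Karl Smith (salary = 92000)
  5. Heidi Thomas (salary = 86000)
  6. Quinn Wilson (salary = 74000)

First: Liam Smith

Liam Smith


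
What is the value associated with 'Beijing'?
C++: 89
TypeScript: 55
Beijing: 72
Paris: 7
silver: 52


Looking up key 'Beijing'
Value: 72

72


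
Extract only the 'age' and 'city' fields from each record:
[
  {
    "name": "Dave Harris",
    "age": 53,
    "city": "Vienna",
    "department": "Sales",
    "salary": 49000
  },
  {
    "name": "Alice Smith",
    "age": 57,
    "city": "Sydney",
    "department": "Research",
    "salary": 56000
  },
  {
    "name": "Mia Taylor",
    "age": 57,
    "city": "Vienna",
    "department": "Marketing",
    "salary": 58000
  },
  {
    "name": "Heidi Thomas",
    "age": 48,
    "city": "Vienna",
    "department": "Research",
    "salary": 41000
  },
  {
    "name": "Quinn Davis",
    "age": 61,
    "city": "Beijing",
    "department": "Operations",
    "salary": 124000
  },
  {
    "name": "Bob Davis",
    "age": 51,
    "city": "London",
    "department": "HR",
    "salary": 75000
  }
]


Original: 6 records with fields: name, age, city, department, salary
Keep: ['age', 'city']
Drop: ['name', 'department', 'salary']
Result: 6 records, 2 fields each

[
  {
    "age": 53,
    "city": "Vienna"
  },
  {
    "age": 57,
    "city": "Sydney"
  },
  {
    "age": 57,
    "city": "Vienna"
  },
  {
    "age": 48,
    "city": "Vienna"
  },
  {
    "age": 61,
    "city": "Beijing"
  },
  {
    "age": 51,
    "city": "London"
  }
]


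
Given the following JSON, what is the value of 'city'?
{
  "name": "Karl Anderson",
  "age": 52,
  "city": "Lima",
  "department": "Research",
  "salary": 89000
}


Looking up field 'city'
Value: Lima

Lima


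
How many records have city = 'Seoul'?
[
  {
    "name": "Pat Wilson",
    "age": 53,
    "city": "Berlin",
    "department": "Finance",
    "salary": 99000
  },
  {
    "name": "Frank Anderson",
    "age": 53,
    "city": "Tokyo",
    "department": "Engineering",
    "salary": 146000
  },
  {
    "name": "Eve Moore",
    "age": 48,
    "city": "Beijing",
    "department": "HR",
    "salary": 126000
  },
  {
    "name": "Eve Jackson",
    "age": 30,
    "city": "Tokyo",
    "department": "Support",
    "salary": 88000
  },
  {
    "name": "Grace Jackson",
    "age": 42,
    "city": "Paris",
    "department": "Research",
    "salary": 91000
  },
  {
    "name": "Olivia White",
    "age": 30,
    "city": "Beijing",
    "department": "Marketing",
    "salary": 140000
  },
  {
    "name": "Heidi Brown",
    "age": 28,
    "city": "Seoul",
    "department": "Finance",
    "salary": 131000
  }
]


Data: 7 records
Condition: city = 'Seoul'

Checking each record:
  Pat Wilson: Berlin
  Frank Anderson: Tokyo
  Eve Moore: Beijing
  Eve Jackson: Tokyo
  Grace Jackson: Paris
  Olivia White: Beijing
  Heidi Brown: Seoul MATCH

Count: 1

1


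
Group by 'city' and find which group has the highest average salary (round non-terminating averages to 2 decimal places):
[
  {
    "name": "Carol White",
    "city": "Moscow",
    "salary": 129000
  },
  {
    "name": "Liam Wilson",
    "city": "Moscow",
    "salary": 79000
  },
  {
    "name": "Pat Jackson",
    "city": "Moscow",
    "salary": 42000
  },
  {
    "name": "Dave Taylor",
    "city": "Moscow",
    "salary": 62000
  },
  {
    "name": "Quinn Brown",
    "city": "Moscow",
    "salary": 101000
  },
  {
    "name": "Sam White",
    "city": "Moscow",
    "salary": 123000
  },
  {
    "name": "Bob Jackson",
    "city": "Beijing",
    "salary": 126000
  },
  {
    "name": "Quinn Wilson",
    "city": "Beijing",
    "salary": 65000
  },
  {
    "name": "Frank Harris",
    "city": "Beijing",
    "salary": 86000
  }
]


Group by: city

Groups:
  Beijing: 3 people, avg salary = 277000/3 ≈ $92333.33
  Moscow: 6 people, avg salary = 536000/6 ≈ $89333.33

Highest average salary: Beijing (≈$92333.33)

Beijing (≈$92333.33)


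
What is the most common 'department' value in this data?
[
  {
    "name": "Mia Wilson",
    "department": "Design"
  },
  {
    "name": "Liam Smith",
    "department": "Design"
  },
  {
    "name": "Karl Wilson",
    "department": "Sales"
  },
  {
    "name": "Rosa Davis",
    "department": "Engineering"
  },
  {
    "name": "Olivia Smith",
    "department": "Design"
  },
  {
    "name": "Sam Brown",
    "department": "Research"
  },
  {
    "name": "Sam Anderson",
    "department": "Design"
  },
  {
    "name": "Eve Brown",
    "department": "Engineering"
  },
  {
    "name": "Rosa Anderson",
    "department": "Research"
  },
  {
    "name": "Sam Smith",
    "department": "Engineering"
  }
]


Counting 'department' values across 10 records:

  Design: 4 ####
  Engineering: 3 ###
  Research: 2 ##
  Sales: 1 #

Most common: Design (4 times)

Design (4 times)


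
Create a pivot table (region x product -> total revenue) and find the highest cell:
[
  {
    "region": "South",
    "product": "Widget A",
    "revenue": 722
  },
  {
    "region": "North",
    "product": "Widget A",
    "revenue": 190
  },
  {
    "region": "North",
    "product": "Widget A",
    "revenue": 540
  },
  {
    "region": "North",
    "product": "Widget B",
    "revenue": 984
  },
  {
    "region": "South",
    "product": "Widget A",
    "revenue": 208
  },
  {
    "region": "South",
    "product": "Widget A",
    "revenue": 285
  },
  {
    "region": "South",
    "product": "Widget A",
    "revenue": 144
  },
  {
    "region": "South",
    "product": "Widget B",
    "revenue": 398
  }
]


Pivot: region (rows) x product (columns) -> total revenue

     Widget A      Widget B    
North          730           984  
South         1359           398  

Highest: South / Widget A = $1359

South / Widget A = $1359


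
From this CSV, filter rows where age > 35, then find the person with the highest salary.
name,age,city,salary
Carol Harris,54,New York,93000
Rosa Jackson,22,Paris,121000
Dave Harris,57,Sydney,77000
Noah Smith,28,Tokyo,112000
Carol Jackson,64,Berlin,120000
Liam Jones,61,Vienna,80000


Filter: age > 35
Sort by: salary (descending)

Filtered records (4):
  Carol Jackson, age 64, salary $120000
  Carol Harris, age 54, salary $93000
  Liam Jones, age 61, salary $80000
  Dave Harris, age 57, salary $77000

Highest salary: Carol Jackson ($120000)

Carol Jackson


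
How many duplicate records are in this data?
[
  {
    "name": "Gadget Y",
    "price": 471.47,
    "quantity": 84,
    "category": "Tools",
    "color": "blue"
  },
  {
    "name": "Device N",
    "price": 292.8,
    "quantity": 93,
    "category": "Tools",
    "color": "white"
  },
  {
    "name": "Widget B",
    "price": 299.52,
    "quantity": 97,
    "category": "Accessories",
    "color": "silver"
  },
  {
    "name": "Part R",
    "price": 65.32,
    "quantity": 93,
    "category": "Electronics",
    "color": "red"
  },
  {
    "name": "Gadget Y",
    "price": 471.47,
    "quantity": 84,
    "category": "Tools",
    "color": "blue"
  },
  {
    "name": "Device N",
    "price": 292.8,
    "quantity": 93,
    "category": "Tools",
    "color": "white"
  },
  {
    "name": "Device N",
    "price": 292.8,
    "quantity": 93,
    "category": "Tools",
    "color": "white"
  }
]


Checking 7 records for duplicates:

  Row 1: Gadget Y ($471.47, qty 84)
  Row 2: Device N ($292.8, qty 93)
  Row 3: Widget B ($299.52, qty 97)
  Row 4: Part R ($65.32, qty 93)
  Row 5: Gadget Y ($471.47, qty 84) <-- DUPLICATE
  Row 6: Device N ($292.8, qty 93) <-- DUPLICATE
  Row 7: Device N ($292.8, qty 93) <-- DUPLICATE

Duplicates found: 3
Unique records: 4

3 duplicates, 4 unique


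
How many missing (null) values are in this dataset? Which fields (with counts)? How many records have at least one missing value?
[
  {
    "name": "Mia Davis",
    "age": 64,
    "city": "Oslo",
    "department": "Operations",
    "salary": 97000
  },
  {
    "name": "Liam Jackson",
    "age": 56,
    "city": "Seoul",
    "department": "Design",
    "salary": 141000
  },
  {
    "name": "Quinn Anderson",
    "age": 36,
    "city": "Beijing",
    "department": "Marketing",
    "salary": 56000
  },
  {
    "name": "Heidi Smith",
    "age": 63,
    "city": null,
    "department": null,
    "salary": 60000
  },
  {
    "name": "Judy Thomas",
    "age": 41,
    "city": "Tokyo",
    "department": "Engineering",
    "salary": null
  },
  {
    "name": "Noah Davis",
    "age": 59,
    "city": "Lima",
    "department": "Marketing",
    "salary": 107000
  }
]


Checking for missing (null) values in 6 records:

  Mia Davis: complete
  Liam Jackson: complete
  Quinn Anderson: complete
  Heidi Smith: city, department
  Judy Thomas: salary
  Noah Davis: complete

Per field:
  name: 0 missing
  age: 0 missing
  city: 1 missing
  department: 1 missing
  salary: 1 missing

Total missing values: 3
Records with any missing: 2

3 missing values (city: 1, department: 1, salary: 1); 2 incomplete records


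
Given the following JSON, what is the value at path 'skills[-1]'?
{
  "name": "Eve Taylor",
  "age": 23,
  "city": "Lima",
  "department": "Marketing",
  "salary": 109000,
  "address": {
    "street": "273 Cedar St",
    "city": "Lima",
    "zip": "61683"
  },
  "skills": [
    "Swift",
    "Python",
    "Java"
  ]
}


Query: skills[-1]
Path: skills -> last element
Value: Java

Java


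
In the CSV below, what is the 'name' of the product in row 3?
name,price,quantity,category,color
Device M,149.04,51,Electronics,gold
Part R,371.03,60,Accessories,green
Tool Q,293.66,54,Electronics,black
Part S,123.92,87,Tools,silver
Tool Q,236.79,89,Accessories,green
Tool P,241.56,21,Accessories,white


Query: Row 3 ('Tool Q'), column 'name'
Value: Tool Q

Tool Q


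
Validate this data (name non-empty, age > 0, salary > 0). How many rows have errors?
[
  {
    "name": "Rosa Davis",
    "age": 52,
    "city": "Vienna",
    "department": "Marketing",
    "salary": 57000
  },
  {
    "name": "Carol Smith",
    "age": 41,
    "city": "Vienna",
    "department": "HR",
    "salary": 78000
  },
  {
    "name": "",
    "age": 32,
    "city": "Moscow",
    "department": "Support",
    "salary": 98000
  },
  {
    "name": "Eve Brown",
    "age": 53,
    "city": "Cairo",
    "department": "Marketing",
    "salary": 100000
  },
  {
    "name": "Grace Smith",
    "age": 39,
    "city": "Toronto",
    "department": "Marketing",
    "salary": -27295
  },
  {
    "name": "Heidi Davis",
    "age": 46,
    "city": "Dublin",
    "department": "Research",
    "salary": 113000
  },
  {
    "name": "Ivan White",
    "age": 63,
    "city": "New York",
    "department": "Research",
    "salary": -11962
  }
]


Validating 7 records:
Rules: name non-empty, age > 0, salary > 0

  Row 1 (Rosa Davis): OK
  Row 2 (Carol Smith): OK
  Row 3 (???): empty name
  Row 4 (Eve Brown): OK
  Row 5 (Grace Smith): negative salary: -27295
  Row 6 (Heidi Davis): OK
  Row 7 (Ivan White): negative salary: -11962

Total errors: 3

3 errors


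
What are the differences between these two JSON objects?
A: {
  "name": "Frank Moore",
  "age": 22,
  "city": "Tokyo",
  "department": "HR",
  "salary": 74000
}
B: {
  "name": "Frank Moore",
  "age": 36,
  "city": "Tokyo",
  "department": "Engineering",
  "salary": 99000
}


Comparing each field (in key order):
  name: same
  age: DIFFERENT
  city: same
  department: DIFFERENT
  salary: DIFFERENT
Differences:
  age: 22 -> 36
  department: HR -> Engineering
  salary: 74000 -> 99000

3 field(s) changed

3 changes: age, department, salary


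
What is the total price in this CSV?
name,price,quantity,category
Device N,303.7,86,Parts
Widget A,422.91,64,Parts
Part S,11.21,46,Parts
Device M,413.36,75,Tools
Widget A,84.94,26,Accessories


Computing total price:
Values: [303.7, 422.91, 11.21, 413.36, 84.94]
Sum = 1236.12

1236.12


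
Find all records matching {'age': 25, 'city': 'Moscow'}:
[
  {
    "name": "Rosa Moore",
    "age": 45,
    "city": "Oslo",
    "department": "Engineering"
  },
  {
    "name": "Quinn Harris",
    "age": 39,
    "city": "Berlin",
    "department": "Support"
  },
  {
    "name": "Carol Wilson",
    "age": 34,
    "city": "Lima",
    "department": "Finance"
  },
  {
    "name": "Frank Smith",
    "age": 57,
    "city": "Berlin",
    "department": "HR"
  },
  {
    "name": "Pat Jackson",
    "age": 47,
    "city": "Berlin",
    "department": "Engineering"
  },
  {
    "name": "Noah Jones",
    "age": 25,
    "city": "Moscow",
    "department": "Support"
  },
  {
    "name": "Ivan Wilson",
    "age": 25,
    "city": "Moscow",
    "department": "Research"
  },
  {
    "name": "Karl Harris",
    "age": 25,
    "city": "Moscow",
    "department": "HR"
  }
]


Search criteria: {'age': 25, 'city': 'Moscow'}

Checking 8 records:
  Rosa Moore: {age: 45, city: Oslo}
  Quinn Harris: {age: 39, city: Berlin}
  Carol Wilson: {age: 34, city: Lima}
  Frank Smith: {age: 57, city: Berlin}
  Pat Jackson: {age: 47, city: Berlin}
  Noah Jones: {age: 25, city: Moscow} <-- MATCH
  Ivan Wilson: {age: 25, city: Moscow} <-- MATCH
  Karl Harris: {age: 25, city: Moscow} <-- MATCH

Matches: ["Noah Jones", "Ivan Wilson", "Karl Harris"]

["Noah Jones", "Ivan Wilson", "Karl Harris"]


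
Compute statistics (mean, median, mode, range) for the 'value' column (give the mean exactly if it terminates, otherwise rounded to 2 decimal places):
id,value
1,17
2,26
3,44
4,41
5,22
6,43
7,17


Data: [17, 26, 44, 41, 22, 43, 17]
Count: 7
Sum: 210
Mean: 210/7 = 30
Sorted: [17, 17, 22, 26, 41, 43, 44]
Median: 26.0
Mode: 17 (2 times)
Range: 44 - 17 = 27
Min: 17, Max: 44

mean=30, median=26.0, mode=17, range=27


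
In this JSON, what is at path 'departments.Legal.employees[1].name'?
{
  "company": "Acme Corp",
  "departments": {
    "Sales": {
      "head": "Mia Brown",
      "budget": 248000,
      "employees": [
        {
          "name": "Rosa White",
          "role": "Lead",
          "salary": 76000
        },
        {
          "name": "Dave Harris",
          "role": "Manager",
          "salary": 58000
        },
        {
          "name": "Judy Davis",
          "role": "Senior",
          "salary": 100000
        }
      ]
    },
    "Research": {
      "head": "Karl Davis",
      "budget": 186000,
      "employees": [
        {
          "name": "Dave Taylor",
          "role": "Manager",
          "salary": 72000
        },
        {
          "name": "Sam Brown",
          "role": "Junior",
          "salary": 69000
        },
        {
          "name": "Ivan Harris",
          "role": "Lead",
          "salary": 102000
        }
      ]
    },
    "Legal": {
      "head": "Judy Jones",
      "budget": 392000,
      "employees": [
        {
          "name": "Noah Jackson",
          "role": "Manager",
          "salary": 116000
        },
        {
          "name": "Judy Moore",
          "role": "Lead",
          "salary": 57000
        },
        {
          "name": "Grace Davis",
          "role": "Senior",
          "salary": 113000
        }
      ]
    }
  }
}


Path: departments.Legal.employees[1].name

Navigate:
  -> departments
  -> Legal
  -> employees[1].name = 'Judy Moore'

Judy Moore


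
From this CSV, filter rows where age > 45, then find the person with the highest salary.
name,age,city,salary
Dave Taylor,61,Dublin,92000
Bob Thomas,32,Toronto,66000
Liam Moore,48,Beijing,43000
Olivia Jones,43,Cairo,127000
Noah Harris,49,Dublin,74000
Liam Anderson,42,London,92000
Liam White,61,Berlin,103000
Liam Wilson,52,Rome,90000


Filter: age > 45
Sort by: salary (descending)

Filtered records (5):
  Liam White, age 61, salary $103000
  Dave Taylor, age 61, salary $92000
  Liam Wilson, age 52, salary $90000
  Noah Harris, age 49, salary $74000
  Liam Moore, age 48, salary $43000

Highest salary: Liam White ($103000)

Liam White


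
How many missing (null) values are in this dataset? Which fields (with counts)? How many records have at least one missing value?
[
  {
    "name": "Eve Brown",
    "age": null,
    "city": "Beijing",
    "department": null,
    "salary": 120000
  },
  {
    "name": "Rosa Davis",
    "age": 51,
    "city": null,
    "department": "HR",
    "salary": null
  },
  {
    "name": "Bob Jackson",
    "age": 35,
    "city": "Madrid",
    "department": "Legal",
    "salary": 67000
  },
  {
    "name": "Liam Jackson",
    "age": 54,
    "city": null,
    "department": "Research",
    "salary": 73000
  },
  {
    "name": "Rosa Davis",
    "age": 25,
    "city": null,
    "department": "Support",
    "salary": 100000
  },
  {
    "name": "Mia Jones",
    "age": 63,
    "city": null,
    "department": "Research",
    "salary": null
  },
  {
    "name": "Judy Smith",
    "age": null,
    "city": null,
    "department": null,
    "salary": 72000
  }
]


Checking for missing (null) values in 7 records:

  Eve Brown: age, department
  Rosa Davis: city, salary
  Bob Jackson: complete
  Liam Jackson: city
  Rosa Davis: city
  Mia Jones: city, salary
  Judy Smith: age, city, department

Per field:
  name: 0 missing
  age: 2 missing
  city: 5 missing
  department: 2 missing
  salary: 2 missing

Total missing values: 11
Records with any missing: 6

11 missing values (age: 2, city: 5, department: 2, salary: 2); 6 incomplete records


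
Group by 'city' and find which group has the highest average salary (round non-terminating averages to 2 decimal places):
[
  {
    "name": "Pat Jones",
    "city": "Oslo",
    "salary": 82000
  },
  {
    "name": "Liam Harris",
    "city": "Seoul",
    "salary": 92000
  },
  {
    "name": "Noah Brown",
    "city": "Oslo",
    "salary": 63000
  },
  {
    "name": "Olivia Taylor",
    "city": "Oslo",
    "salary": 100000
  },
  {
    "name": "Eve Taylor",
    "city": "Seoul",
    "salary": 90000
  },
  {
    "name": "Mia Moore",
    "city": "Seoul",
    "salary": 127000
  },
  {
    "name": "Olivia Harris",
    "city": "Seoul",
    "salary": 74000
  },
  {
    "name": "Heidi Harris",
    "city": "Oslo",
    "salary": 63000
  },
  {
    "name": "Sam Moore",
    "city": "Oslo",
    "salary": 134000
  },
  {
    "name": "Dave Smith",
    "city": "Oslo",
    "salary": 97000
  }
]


Group by: city

Groups:
  Oslo: 6 people, avg salary = 539000/6 ≈ $89833.33
  Seoul: 4 people, avg salary = 383000/4 = $95750

Highest average salary: Seoul ($95750)

Seoul ($95750)


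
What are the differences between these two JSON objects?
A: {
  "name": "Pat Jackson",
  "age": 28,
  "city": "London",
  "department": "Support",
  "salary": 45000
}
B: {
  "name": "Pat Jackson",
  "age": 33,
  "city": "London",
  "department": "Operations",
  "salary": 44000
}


Comparing each field (in key order):
  name: same
  age: DIFFERENT
  city: same
  department: DIFFERENT
  salary: DIFFERENT
Differences:
  age: 28 -> 33
  department: Support -> Operations
  salary: 45000 -> 44000

3 field(s) changed

3 changes: age, department, salary


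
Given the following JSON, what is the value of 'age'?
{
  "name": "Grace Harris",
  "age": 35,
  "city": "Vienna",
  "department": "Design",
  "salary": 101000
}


Looking up field 'age'
Value: 35

35


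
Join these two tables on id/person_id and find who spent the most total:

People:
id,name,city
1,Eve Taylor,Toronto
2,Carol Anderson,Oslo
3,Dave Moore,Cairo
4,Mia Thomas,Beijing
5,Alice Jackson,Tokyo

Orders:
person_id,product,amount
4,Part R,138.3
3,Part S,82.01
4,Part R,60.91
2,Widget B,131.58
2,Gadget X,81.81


Join on: people.id = orders.person_id

Joined rows:
  Mia Thomas (Beijing) bought Part R for $138.3
  Dave Moore (Cairo) bought Part S for $82.01
  Mia Thomas (Beijing) bought Part R for $60.91
  Carol Anderson (Oslo) bought Widget B for $131.58
  Carol Anderson (Oslo) bought Gadget X for $81.81

Total per person:
  Carol Anderson: $213.39
  Mia Thomas: $199.21
  Dave Moore: $82.01

Top spender: Carol Anderson ($213.39)

Carol Anderson ($213.39)


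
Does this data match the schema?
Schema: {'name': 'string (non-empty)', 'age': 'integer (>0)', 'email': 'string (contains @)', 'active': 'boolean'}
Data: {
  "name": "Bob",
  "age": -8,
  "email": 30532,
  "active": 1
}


Validating each field against schema:
  name: OK (non-empty string)
  age: FAIL (-8 is not > 0)
  email: FAIL (30532 is not a string)
  active: FAIL (1 is not a boolean)

Result: INVALID (3 errors: age, email, active)

INVALID (3 errors: age, email, active)
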